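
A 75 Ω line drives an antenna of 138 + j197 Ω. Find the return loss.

Γ = (63 + j197)/(213 + j197), |Γ| = 0.713
RL = −20·log₁₀|Γ| = −20·log₁₀(0.713)

RL ≈ 2.94 dB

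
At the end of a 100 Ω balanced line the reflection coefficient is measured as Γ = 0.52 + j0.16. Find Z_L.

Z_L ≈ 275 + j125 Ω

Z_L = Z_0·(1 + Γ)/(1 − Γ) = 100·(1.52 + j0.16)/(0.48 − j0.16)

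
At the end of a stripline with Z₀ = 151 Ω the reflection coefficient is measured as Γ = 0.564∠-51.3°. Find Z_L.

Z_L = Z_0·(1 + Γ)/(1 − Γ) = 151·(1.35 − j0.44)/(0.647 + j0.44)

Z_L ≈ 168 − j217 Ω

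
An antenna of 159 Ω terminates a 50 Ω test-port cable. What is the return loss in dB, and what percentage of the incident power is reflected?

RL ≈ 5.65 dB; 27.2% of incident power reflected

Γ = (159 − 50)/(159 + 50) = 0.522
RL = −20·log₁₀(0.522) = 5.65 dB
P_refl/P_inc = |Γ|² = 0.272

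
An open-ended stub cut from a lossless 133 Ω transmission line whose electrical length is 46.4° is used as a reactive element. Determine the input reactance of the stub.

X_in ≈ -127 Ω (capacitive)

tan(βl) = 1.05
For an open-ended stub, Z_in = −jZ_0·cot(βl) = −jZ_0/tan(βl)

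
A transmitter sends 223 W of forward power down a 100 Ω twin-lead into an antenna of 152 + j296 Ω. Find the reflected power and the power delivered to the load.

P_reflected ≈ 133 W; P_delivered ≈ 89.7 W

|Γ| = |(52 + j296)/(252 + j296)| = 0.773
|Γ|² = 0.598
P_refl = |Γ|²·P_inc = 133 W, P_del = (1 − |Γ|²)·P_inc = 89.7 W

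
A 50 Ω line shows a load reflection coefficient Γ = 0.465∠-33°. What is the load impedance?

Z_L ≈ 89.8 − j58.1 Ω

Z_L = Z_0·(1 + Γ)/(1 − Γ) = 50·(1.39 − j0.253)/(0.61 + j0.253)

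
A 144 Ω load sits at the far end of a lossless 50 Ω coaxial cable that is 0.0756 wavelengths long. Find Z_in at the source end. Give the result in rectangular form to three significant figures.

βl = 2π × 0.0756 = 27.2°
tan(βl) = tan(27.2°) = 0.514
Z_in = Z_0·(Z_L + jZ_0·tanβl)/(Z_0 + jZ_L·tanβl)
     = 50·(144 + j25.7)/(50 + j74.1)

Z_in ≈ 57 − j58.7 Ω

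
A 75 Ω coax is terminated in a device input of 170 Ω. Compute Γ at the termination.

Γ = 0.388

Γ = (Z_L − Z_0)/(Z_L + Z_0) = (170 − 75)/(170 + 75) = 95/245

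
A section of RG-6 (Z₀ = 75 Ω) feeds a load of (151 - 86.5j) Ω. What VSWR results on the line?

Γ = (Z_L − Z_0)/(Z_L + Z_0) = (76 − j86.5)/(226 − j86.5)
|Γ| = 115/242 = 0.476
VSWR = (1 + |Γ|)/(1 − |Γ|) = 1.48/0.524

VSWR ≈ 2.82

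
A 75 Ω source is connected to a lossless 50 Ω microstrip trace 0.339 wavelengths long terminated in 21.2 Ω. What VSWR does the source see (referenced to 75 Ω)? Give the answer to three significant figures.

VSWR ≈ 2.21

βl = 2π × 0.339 = 122°
tan(βl) = -1.6
Z_in = Z_0·(Z_L + jZ_0·tanβl)/(Z_0 + jZ_L·tanβl) = 51.6 − j44.9 Ω
Γ_s = (Z_in − Z_s)/(Z_in + Z_s) = (-23.4 − j44.9)/(127 − j44.9), |Γ_s| = 0.377
VSWR = (1 + |Γ_s|)/(1 − |Γ_s|)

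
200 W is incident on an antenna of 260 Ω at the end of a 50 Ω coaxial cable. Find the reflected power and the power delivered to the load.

P_reflected ≈ 91.8 W; P_delivered ≈ 108 W

Γ = (260 − 50)/(260 + 50) = 0.677
|Γ|² = 0.459
P_refl = |Γ|²·P_inc = 91.8 W, P_del = (1 − |Γ|²)·P_inc = 108 W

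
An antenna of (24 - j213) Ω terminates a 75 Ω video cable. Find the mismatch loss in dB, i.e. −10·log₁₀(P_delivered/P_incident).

mismatch loss ≈ 8.84 dB

Γ = (-51 − j213)/(99 − j213), |Γ| = 0.932
|Γ|² = 0.869, so P_del/P_inc = 1 − |Γ|² = 0.131
ML = −10·log₁₀(1 − |Γ|²)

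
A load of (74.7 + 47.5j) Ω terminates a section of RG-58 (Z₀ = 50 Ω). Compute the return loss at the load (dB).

Γ = (24.7 + j47.5)/(124.7 + j47.5), |Γ| = 0.401
RL = −20·log₁₀|Γ| = −20·log₁₀(0.401)

RL ≈ 7.93 dB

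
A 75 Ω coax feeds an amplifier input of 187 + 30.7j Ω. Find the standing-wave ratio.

Γ = (Z_L − Z_0)/(Z_L + Z_0) = (112 + j30.7)/(262 + j30.7)
|Γ| = 116/264 = 0.44
VSWR = (1 + |Γ|)/(1 − |Γ|) = 1.44/0.56

VSWR ≈ 2.57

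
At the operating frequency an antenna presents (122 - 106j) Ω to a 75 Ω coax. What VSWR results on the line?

VSWR ≈ 3.15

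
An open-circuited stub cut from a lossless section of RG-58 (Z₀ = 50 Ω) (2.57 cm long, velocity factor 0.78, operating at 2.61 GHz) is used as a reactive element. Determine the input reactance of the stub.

X_in ≈ 11.7 Ω (inductive)

λ = v/f = 0.78·c / 2.61 GHz = 0.0897 m
βl = 2π·l/λ = 2π × 0.287 = 103°
tan(βl) = -4.27
For an open-circuited stub, Z_in = −jZ_0·cot(βl) = −jZ_0/tan(βl)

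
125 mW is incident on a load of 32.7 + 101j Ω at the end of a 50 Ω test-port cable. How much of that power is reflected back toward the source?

P_reflected ≈ 77 mW

|Γ| = |(-17.3 + j101)/(82.7 + j101)| = 0.785
|Γ|² = 0.616
P_refl = |Γ|²·P_inc = 77 mW, P_del = (1 − |Γ|²)·P_inc = 48 mW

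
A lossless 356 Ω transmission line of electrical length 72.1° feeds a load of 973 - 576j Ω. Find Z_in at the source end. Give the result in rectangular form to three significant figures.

Z_in ≈ 95.6 − j47.1 Ω

tan(βl) = tan(72.1°) = 3.1
Z_in = Z_0·(Z_L + jZ_0·tanβl)/(Z_0 + jZ_L·tanβl)
     = 356·(973 + j526)/(2140 + j3010)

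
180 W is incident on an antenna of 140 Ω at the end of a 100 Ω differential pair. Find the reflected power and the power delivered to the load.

Γ = (140 − 100)/(140 + 100) = 0.167
|Γ|² = 0.0278
P_refl = |Γ|²·P_inc = 5 W, P_del = (1 − |Γ|²)·P_inc = 175 W

P_reflected ≈ 5 W; P_delivered ≈ 175 W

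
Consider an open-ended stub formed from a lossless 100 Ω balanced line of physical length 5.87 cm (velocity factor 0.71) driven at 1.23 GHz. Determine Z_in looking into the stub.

Z_in ≈ +j62.6 Ω

λ = v/f = 0.71·c / 1.23 GHz = 0.173 m
βl = 2π·l/λ = 2π × 0.339 = 122°
tan(βl) = -1.6
For an open-ended stub, Z_in = −jZ_0·cot(βl) = −jZ_0/tan(βl)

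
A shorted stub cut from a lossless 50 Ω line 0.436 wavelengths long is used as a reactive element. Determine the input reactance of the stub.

βl = 2π × 0.436 = 157°
tan(βl) = -0.425
For a shorted stub, Z_in = jZ_0·tan(βl)

X_in ≈ -21.3 Ω (capacitive)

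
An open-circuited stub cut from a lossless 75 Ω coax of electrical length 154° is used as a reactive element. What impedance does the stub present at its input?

tan(βl) = -0.488
For an open-circuited stub, Z_in = −jZ_0·cot(βl) = −jZ_0/tan(βl)

Z_in ≈ +j154 Ω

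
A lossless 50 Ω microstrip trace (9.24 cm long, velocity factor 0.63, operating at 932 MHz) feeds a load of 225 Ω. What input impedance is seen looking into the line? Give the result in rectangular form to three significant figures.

Z_in ≈ 91.6 + j104 Ω

λ = v/f = 0.63·c / 932 MHz = 0.203 m
βl = 2π·l/λ = 2π × 0.456 = 164°
tan(βl) = tan(164°) = -0.286
Z_in = Z_0·(Z_L + jZ_0·tanβl)/(Z_0 + jZ_L·tanβl)
     = 50·(225 − j14.3)/(50 − j64.4)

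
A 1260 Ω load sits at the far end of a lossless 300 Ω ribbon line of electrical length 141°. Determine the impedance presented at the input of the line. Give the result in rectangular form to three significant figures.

Z_in ≈ 166 + j322 Ω

tan(βl) = tan(141°) = -0.81
Z_in = Z_0·(Z_L + jZ_0·tanβl)/(Z_0 + jZ_L·tanβl)
     = 300·(1260 − j243)/(300 − j1020)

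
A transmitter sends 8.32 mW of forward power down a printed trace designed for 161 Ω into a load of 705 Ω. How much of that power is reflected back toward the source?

P_reflected ≈ 3.28 mW

Γ = (705 − 161)/(705 + 161) = 0.628
|Γ|² = 0.395
P_refl = |Γ|²·P_inc = 3.28 mW, P_del = (1 − |Γ|²)·P_inc = 5.04 mW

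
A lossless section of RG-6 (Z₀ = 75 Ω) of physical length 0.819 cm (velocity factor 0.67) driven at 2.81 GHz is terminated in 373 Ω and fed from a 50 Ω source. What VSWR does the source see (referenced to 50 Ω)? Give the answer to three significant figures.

λ = v/f = 0.67·c / 2.81 GHz = 0.0715 m
βl = 2π·l/λ = 2π × 0.114 = 41.2°
tan(βl) = 0.876
Z_in = Z_0·(Z_L + jZ_0·tanβl)/(Z_0 + jZ_L·tanβl) = 33 − j78 Ω
Γ_s = (Z_in − Z_s)/(Z_in + Z_s) = (-17 − j78)/(83 − j78), |Γ_s| = 0.701
VSWR = (1 + |Γ_s|)/(1 − |Γ_s|)

VSWR ≈ 5.69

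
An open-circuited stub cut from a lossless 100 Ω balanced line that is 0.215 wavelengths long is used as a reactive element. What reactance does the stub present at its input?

X_in ≈ -22.4 Ω (capacitive)

βl = 2π × 0.215 = 77.4°
tan(βl) = 4.47
For an open-circuited stub, Z_in = −jZ_0·cot(βl) = −jZ_0/tan(βl)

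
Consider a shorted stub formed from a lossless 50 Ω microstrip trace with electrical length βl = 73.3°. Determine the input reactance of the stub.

X_in ≈ 167 Ω (inductive)

tan(βl) = 3.33
For a shorted stub, Z_in = jZ_0·tan(βl)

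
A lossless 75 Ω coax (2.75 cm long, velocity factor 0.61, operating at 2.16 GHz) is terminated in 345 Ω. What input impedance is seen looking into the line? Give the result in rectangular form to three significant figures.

Z_in ≈ 20.2 + j35.7 Ω

λ = v/f = 0.61·c / 2.16 GHz = 0.0847 m
βl = 2π·l/λ = 2π × 0.325 = 117°
tan(βl) = tan(117°) = -1.98
Z_in = Z_0·(Z_L + jZ_0·tanβl)/(Z_0 + jZ_L·tanβl)
     = 75·(345 − j148)/(75 − j681)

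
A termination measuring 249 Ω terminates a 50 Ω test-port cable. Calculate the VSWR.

VSWR ≈ 4.98

For a purely resistive load, VSWR = R_L/Z_0 or Z_0/R_L (whichever > 1) = 249/50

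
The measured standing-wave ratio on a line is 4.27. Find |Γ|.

|Γ| = (S − 1)/(S + 1) = (4.27 − 1)/(4.27 + 1) = 3.27/5.27

|Γ| ≈ 0.62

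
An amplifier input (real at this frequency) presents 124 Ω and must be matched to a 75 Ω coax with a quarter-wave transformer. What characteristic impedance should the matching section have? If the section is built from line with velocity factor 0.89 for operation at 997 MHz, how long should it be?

Z_qwt ≈ 96.4 Ω; length ≈ 6.7 cm

Z_qwt = √(Z_0·R_L) = √(75 × 124) = √9300
λ = 0.89·c/f = 0.268 m, so l = λ/4 = 0.067 m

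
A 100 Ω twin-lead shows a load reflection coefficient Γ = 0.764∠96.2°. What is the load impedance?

Z_L ≈ 23.8 + j86.9 Ω

Z_L = Z_0·(1 + Γ)/(1 − Γ) = 100·(0.917 + j0.76)/(1.08 − j0.76)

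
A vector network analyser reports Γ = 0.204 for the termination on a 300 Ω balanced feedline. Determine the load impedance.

Z_L = Z_0·(1 + Γ)/(1 − Γ) = 300·(1.2)/(0.796)

Z_L ≈ 454 Ω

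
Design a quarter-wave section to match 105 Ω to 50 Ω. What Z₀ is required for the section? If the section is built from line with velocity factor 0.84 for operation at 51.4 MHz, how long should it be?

Z_qwt ≈ 72.5 Ω; length ≈ 1.23 m

Z_qwt = √(Z_0·R_L) = √(50 × 105) = √5250
λ = 0.84·c/f = 4.9 m, so l = λ/4 = 1.23 m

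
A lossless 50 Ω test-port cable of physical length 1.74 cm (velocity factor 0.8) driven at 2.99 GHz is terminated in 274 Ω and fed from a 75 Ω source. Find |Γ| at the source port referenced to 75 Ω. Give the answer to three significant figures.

λ = v/f = 0.8·c / 2.99 GHz = 0.0803 m
βl = 2π·l/λ = 2π × 0.217 = 78°
tan(βl) = 4.72
Z_in = Z_0·(Z_L + jZ_0·tanβl)/(Z_0 + jZ_L·tanβl) = 9.52 − j10.2 Ω
Γ_s = (Z_in − Z_s)/(Z_in + Z_s) = (-65.5 − j10.2)/(84.5 − j10.2), |Γ_s| = 0.778

|Γ| ≈ 0.778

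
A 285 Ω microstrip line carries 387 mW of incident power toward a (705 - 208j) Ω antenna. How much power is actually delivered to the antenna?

P_delivered ≈ 304 mW

|Γ| = |(420 − j208)/(990 − j208)| = 0.463
|Γ|² = 0.215
P_refl = |Γ|²·P_inc = 83.1 mW, P_del = (1 − |Γ|²)·P_inc = 304 mW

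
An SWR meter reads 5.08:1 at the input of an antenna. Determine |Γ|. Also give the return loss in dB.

|Γ| = (S − 1)/(S + 1) = (5.08 − 1)/(5.08 + 1) = 4.08/6.08
RL = −20·log₁₀|Γ| = −20·log₁₀(0.671)

|Γ| ≈ 0.671; return loss ≈ 3.46 dB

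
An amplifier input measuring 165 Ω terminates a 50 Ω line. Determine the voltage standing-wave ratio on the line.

For a purely resistive load, VSWR = R_L/Z_0 or Z_0/R_L (whichever > 1) = 165/50

VSWR ≈ 3.3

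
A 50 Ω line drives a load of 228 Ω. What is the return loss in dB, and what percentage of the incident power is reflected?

Γ = (228 − 50)/(228 + 50) = 0.64
RL = −20·log₁₀(0.64) = 3.87 dB
P_refl/P_inc = |Γ|² = 0.41

RL ≈ 3.87 dB; 41% of incident power reflected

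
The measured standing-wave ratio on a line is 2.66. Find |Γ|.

|Γ| ≈ 0.454

|Γ| = (S − 1)/(S + 1) = (2.66 − 1)/(2.66 + 1) = 1.66/3.66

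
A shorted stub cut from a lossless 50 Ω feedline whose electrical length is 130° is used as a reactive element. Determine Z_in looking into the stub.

Z_in ≈ −j59.6 Ω

tan(βl) = -1.19
For a shorted stub, Z_in = jZ_0·tan(βl)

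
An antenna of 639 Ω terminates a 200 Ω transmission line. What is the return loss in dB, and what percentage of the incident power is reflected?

RL ≈ 5.63 dB; 27.4% of incident power reflected

Γ = (639 − 200)/(639 + 200) = 0.523
RL = −20·log₁₀(0.523) = 5.63 dB
P_refl/P_inc = |Γ|² = 0.274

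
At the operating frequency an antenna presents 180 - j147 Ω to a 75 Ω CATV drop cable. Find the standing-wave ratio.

Γ = (Z_L − Z_0)/(Z_L + Z_0) = (105 − j147)/(255 − j147)
|Γ| = 181/294 = 0.614
VSWR = (1 + |Γ|)/(1 − |Γ|) = 1.61/0.386

VSWR ≈ 4.18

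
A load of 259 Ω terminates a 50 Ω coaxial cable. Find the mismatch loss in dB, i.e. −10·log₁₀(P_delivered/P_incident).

mismatch loss ≈ 2.66 dB

Γ = (259 − 50)/(259 + 50) = 0.676
|Γ|² = 0.457, so P_del/P_inc = 1 − |Γ|² = 0.543
ML = −10·log₁₀(1 − |Γ|²)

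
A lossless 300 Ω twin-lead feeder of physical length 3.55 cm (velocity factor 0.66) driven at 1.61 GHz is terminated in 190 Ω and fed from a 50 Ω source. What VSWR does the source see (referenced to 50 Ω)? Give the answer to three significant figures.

VSWR ≈ 9.15

λ = v/f = 0.66·c / 1.61 GHz = 0.123 m
βl = 2π·l/λ = 2π × 0.289 = 104°
tan(βl) = -4.04
Z_in = Z_0·(Z_L + jZ_0·tanβl)/(Z_0 + jZ_L·tanβl) = 436 − j96.3 Ω
Γ_s = (Z_in − Z_s)/(Z_in + Z_s) = (386 − j96.3)/(486 − j96.3), |Γ_s| = 0.803
VSWR = (1 + |Γ_s|)/(1 − |Γ_s|)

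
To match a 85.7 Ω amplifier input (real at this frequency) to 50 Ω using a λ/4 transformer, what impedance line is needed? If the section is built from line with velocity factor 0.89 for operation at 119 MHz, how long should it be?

Z_qwt ≈ 65.5 Ω; length ≈ 56.1 cm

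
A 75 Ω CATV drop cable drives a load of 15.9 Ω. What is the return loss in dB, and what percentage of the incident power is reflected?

Γ = (15.9 − 75)/(15.9 + 75) = -0.65
RL = −20·log₁₀(0.65) = 3.74 dB
P_refl/P_inc = |Γ|² = 0.423

RL ≈ 3.74 dB; 42.3% of incident power reflected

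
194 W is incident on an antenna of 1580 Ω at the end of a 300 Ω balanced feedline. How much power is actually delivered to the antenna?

Γ = (1580 − 300)/(1580 + 300) = 0.681
|Γ|² = 0.464
P_refl = |Γ|²·P_inc = 89.9 W, P_del = (1 − |Γ|²)·P_inc = 104 W

P_delivered ≈ 104 W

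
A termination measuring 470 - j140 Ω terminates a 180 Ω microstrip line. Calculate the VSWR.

Γ = (Z_L − Z_0)/(Z_L + Z_0) = (290 − j140)/(650 − j140)
|Γ| = 322/665 = 0.484
VSWR = (1 + |Γ|)/(1 − |Γ|) = 1.48/0.516

VSWR ≈ 2.88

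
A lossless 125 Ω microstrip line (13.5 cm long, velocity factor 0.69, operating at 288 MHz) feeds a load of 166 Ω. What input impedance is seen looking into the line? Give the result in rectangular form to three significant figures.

λ = v/f = 0.69·c / 288 MHz = 0.719 m
βl = 2π·l/λ = 2π × 0.188 = 67.6°
tan(βl) = tan(67.6°) = 2.43
Z_in = Z_0·(Z_L + jZ_0·tanβl)/(Z_0 + jZ_L·tanβl)
     = 125·(166 + j304)/(125 + j403)

Z_in ≈ 100 − j20.3 Ω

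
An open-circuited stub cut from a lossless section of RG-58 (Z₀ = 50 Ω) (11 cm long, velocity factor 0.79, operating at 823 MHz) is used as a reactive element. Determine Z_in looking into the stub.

λ = v/f = 0.79·c / 823 MHz = 0.288 m
βl = 2π·l/λ = 2π × 0.382 = 138°
tan(βl) = -0.916
For an open-circuited stub, Z_in = −jZ_0·cot(βl) = −jZ_0/tan(βl)

Z_in ≈ +j54.6 Ω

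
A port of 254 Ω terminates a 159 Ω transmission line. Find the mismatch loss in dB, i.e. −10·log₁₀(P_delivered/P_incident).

mismatch loss ≈ 0.236 dB

Γ = (254 − 159)/(254 + 159) = 0.23
|Γ|² = 0.0529, so P_del/P_inc = 1 − |Γ|² = 0.947
ML = −10·log₁₀(1 − |Γ|²)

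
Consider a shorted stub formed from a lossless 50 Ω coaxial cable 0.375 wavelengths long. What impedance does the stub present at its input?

βl = 2π × 0.375 = 135°
tan(βl) = -1
For a shorted stub, Z_in = jZ_0·tan(βl)

Z_in ≈ −j50 Ω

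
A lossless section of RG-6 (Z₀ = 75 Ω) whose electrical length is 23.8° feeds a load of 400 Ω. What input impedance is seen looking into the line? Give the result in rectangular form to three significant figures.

Z_in ≈ 73.1 − j139 Ω

tan(βl) = tan(23.8°) = 0.441
Z_in = Z_0·(Z_L + jZ_0·tanβl)/(Z_0 + jZ_L·tanβl)
     = 75·(400 + j33.1)/(75 + j176)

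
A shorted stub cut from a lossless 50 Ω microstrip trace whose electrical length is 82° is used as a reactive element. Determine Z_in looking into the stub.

Z_in ≈ +j356 Ω

tan(βl) = 7.12
For a shorted stub, Z_in = jZ_0·tan(βl)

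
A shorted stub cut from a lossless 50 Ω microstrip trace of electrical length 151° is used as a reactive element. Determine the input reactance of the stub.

tan(βl) = -0.554
For a shorted stub, Z_in = jZ_0·tan(βl)

X_in ≈ -27.7 Ω (capacitive)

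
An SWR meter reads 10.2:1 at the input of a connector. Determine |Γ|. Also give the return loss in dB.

|Γ| ≈ 0.821; return loss ≈ 1.71 dB

|Γ| = (S − 1)/(S + 1) = (10.2 − 1)/(10.2 + 1) = 9.2/11.2
RL = −20·log₁₀|Γ| = −20·log₁₀(0.821)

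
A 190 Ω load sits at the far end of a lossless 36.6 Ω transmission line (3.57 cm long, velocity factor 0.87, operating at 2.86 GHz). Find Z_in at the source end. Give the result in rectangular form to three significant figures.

Z_in ≈ 16.7 + j41 Ω

λ = v/f = 0.87·c / 2.86 GHz = 0.0913 m
βl = 2π·l/λ = 2π × 0.391 = 141°
tan(βl) = tan(141°) = -0.815
Z_in = Z_0·(Z_L + jZ_0·tanβl)/(Z_0 + jZ_L·tanβl)
     = 36.6·(190 − j29.8)/(36.6 − j155)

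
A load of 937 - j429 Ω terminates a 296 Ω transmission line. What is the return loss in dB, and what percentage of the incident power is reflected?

Γ = (641 − j429)/(1233 − j429), |Γ| = 0.591
RL = −20·log₁₀(0.591) = 4.57 dB
P_refl/P_inc = |Γ|² = 0.349

RL ≈ 4.57 dB; 34.9% of incident power reflected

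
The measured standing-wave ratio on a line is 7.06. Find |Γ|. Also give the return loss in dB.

|Γ| = (S − 1)/(S + 1) = (7.06 − 1)/(7.06 + 1) = 6.06/8.06
RL = −20·log₁₀|Γ| = −20·log₁₀(0.752)

|Γ| ≈ 0.752; return loss ≈ 2.48 dB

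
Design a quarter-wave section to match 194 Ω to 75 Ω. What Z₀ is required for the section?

Z_qwt = √(Z_0·R_L) = √(75 × 194) = √14550

Z_qwt ≈ 121 Ω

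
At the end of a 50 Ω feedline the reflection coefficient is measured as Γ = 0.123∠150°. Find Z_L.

Z_L = Z_0·(1 + Γ)/(1 − Γ) = 50·(0.893 + j0.0615)/(1.11 − j0.0615)

Z_L ≈ 40.1 + j5.01 Ω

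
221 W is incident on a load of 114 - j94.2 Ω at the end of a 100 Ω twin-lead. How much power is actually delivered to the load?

P_delivered ≈ 184 W

|Γ| = |(14 − j94.2)/(214 − j94.2)| = 0.407
|Γ|² = 0.166
P_refl = |Γ|²·P_inc = 36.7 W, P_del = (1 − |Γ|²)·P_inc = 184 W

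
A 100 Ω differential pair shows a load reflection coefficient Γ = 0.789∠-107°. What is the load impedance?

Z_L = Z_0·(1 + Γ)/(1 − Γ) = 100·(0.769 − j0.755)/(1.23 + j0.755)

Z_L ≈ 18.1 − j72.4 Ω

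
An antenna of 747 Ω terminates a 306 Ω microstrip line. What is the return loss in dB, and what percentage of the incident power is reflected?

RL ≈ 7.56 dB; 17.5% of incident power reflected

Γ = (747 − 306)/(747 + 306) = 0.419
RL = −20·log₁₀(0.419) = 7.56 dB
P_refl/P_inc = |Γ|² = 0.175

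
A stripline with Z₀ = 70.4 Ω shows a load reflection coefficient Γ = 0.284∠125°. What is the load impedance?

Z_L ≈ 46 + j23.3 Ω

Z_L = Z_0·(1 + Γ)/(1 − Γ) = 70.4·(0.837 + j0.233)/(1.16 − j0.233)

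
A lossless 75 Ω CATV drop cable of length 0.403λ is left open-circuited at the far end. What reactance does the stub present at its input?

X_in ≈ 107 Ω (inductive)

βl = 2π × 0.403 = 145°
tan(βl) = -0.698
For an open-circuited stub, Z_in = −jZ_0·cot(βl) = −jZ_0/tan(βl)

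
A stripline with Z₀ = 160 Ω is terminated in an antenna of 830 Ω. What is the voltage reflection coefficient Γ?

Γ = 0.677

Γ = (Z_L − Z_0)/(Z_L + Z_0) = (830 − 160)/(830 + 160) = 670/990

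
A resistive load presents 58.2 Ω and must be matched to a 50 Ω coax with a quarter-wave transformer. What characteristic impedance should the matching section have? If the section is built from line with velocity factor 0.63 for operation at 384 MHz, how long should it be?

Z_qwt ≈ 53.9 Ω; length ≈ 12.3 cm

Z_qwt = √(Z_0·R_L) = √(50 × 58.2) = √2910
λ = 0.63·c/f = 0.492 m, so l = λ/4 = 0.123 m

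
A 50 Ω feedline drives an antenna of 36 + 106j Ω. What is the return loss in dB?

Γ = (-14 + j106)/(86 + j106), |Γ| = 0.783
RL = −20·log₁₀|Γ| = −20·log₁₀(0.783)

RL ≈ 2.12 dB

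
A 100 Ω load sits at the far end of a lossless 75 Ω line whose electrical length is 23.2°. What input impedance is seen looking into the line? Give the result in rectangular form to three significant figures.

Z_in ≈ 89.2 − j18.8 Ω

tan(βl) = tan(23.2°) = 0.429
Z_in = Z_0·(Z_L + jZ_0·tanβl)/(Z_0 + jZ_L·tanβl)
     = 75·(100 + j32.1)/(75 + j42.9)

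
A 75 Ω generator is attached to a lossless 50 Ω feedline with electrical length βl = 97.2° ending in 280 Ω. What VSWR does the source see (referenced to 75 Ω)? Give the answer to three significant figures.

tan(βl) = -7.92
Z_in = Z_0·(Z_L + jZ_0·tanβl)/(Z_0 + jZ_L·tanβl) = 9.07 + j6.11 Ω
Γ_s = (Z_in − Z_s)/(Z_in + Z_s) = (-65.9 + j6.11)/(84.1 + j6.11), |Γ_s| = 0.786
VSWR = (1 + |Γ_s|)/(1 − |Γ_s|)

VSWR ≈ 8.33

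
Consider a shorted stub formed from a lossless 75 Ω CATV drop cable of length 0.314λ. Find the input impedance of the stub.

βl = 2π × 0.314 = 113°
tan(βl) = -2.35
For a shorted stub, Z_in = jZ_0·tan(βl)

Z_in ≈ −j176 Ω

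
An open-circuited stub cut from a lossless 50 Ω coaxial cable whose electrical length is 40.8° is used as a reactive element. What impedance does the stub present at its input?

tan(βl) = 0.863
For an open-circuited stub, Z_in = −jZ_0·cot(βl) = −jZ_0/tan(βl)

Z_in ≈ −j57.9 Ω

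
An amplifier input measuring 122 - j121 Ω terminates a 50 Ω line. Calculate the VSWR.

Γ = (Z_L − Z_0)/(Z_L + Z_0) = (72 − j121)/(172 − j121)
|Γ| = 141/210 = 0.67
VSWR = (1 + |Γ|)/(1 − |Γ|) = 1.67/0.33

VSWR ≈ 5.05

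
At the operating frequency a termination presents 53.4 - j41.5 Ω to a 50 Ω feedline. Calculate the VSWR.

Γ = (Z_L − Z_0)/(Z_L + Z_0) = (3.4 − j41.5)/(103.4 − j41.5)
|Γ| = 41.6/111 = 0.374
VSWR = (1 + |Γ|)/(1 − |Γ|) = 1.37/0.626

VSWR ≈ 2.19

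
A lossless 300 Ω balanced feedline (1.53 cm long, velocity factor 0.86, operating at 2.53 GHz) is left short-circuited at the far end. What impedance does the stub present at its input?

Z_in ≈ +j413 Ω

λ = v/f = 0.86·c / 2.53 GHz = 0.102 m
βl = 2π·l/λ = 2π × 0.15 = 54°
tan(βl) = 1.38
For a short-circuited stub, Z_in = jZ_0·tan(βl)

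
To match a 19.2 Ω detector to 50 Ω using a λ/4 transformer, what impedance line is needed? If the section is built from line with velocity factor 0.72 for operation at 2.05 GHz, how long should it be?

Z_qwt = √(Z_0·R_L) = √(50 × 19.2) = √960
λ = 0.72·c/f = 0.105 m, so l = λ/4 = 0.0263 m

Z_qwt ≈ 31 Ω; length ≈ 2.63 cm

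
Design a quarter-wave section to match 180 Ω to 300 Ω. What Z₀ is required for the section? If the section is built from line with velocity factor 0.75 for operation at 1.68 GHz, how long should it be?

Z_qwt ≈ 232 Ω; length ≈ 3.35 cm

Z_qwt = √(Z_0·R_L) = √(300 × 180) = √54000
λ = 0.75·c/f = 0.134 m, so l = λ/4 = 0.0335 m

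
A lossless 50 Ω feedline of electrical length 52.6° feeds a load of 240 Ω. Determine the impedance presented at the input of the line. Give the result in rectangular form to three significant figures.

Z_in ≈ 16.1 − j35.7 Ω

tan(βl) = tan(52.6°) = 1.31
Z_in = Z_0·(Z_L + jZ_0·tanβl)/(Z_0 + jZ_L·tanβl)
     = 50·(240 + j65.4)/(50 + j314)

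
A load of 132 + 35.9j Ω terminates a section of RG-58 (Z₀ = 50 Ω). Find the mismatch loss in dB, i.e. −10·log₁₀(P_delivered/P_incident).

Γ = (82 + j35.9)/(182 + j35.9), |Γ| = 0.483
|Γ|² = 0.233, so P_del/P_inc = 1 − |Γ|² = 0.767
ML = −10·log₁₀(1 − |Γ|²)

mismatch loss ≈ 1.15 dB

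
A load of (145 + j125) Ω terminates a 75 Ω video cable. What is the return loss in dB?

RL ≈ 4.94 dB

Γ = (70 + j125)/(220 + j125), |Γ| = 0.566
RL = −20·log₁₀|Γ| = −20·log₁₀(0.566)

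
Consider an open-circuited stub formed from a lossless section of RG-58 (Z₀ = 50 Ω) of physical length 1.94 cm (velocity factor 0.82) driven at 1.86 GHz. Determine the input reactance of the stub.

X_in ≈ -37.9 Ω (capacitive)

λ = v/f = 0.82·c / 1.86 GHz = 0.132 m
βl = 2π·l/λ = 2π × 0.147 = 52.8°
tan(βl) = 1.32
For an open-circuited stub, Z_in = −jZ_0·cot(βl) = −jZ_0/tan(βl)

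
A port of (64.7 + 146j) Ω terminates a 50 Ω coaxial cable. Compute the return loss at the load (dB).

RL ≈ 2.04 dB

Γ = (14.7 + j146)/(114.7 + j146), |Γ| = 0.79
RL = −20·log₁₀|Γ| = −20·log₁₀(0.79)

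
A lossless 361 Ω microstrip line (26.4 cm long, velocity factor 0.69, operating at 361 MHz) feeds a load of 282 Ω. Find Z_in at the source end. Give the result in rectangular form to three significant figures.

Z_in ≈ 289 − j34.4 Ω

λ = v/f = 0.69·c / 361 MHz = 0.573 m
βl = 2π·l/λ = 2π × 0.46 = 166°
tan(βl) = tan(166°) = -0.254
Z_in = Z_0·(Z_L + jZ_0·tanβl)/(Z_0 + jZ_L·tanβl)
     = 361·(282 − j91.7)/(361 − j71.6)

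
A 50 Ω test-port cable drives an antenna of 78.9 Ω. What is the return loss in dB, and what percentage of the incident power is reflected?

Γ = (78.9 − 50)/(78.9 + 50) = 0.224
RL = −20·log₁₀(0.224) = 13 dB
P_refl/P_inc = |Γ|² = 0.0503

RL ≈ 13 dB; 5.03% of incident power reflected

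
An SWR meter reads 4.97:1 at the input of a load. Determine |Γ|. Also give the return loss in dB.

|Γ| ≈ 0.665; return loss ≈ 3.54 dB

|Γ| = (S − 1)/(S + 1) = (4.97 − 1)/(4.97 + 1) = 3.97/5.97
RL = −20·log₁₀|Γ| = −20·log₁₀(0.665)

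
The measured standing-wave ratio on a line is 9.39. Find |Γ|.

|Γ| ≈ 0.808

|Γ| = (S − 1)/(S + 1) = (9.39 − 1)/(9.39 + 1) = 8.39/10.4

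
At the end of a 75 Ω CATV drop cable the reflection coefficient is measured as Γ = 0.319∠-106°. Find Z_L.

Z_L = Z_0·(1 + Γ)/(1 − Γ) = 75·(0.912 − j0.307)/(1.09 + j0.307)

Z_L ≈ 52.7 − j36 Ω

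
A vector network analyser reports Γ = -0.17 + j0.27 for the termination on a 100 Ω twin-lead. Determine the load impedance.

Z_L = Z_0·(1 + Γ)/(1 − Γ) = 100·(0.83 + j0.27)/(1.17 − j0.27)

Z_L ≈ 62.3 + j37.5 Ω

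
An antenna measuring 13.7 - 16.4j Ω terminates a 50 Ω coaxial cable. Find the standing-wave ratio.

VSWR ≈ 4.07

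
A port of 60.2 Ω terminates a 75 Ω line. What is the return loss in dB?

Γ = (60.2 − 75)/(60.2 + 75) = -0.109
RL = −20·log₁₀|Γ| = −20·log₁₀(0.109)

RL ≈ 19.2 dB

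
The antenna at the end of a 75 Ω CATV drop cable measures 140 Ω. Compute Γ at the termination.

Γ = (Z_L − Z_0)/(Z_L + Z_0) = (140 − 75)/(140 + 75) = 65/215

Γ = 0.302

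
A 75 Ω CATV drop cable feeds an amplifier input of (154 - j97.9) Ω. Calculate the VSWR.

Γ = (Z_L − Z_0)/(Z_L + Z_0) = (79 − j97.9)/(229 − j97.9)
|Γ| = 126/249 = 0.505
VSWR = (1 + |Γ|)/(1 − |Γ|) = 1.51/0.495

VSWR ≈ 3.04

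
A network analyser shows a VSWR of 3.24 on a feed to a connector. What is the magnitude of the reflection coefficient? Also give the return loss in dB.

|Γ| = (S − 1)/(S + 1) = (3.24 − 1)/(3.24 + 1) = 2.24/4.24
RL = −20·log₁₀|Γ| = −20·log₁₀(0.528)

|Γ| ≈ 0.528; return loss ≈ 5.54 dB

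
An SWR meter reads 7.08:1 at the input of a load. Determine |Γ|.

|Γ| = (S − 1)/(S + 1) = (7.08 − 1)/(7.08 + 1) = 6.08/8.08

|Γ| ≈ 0.752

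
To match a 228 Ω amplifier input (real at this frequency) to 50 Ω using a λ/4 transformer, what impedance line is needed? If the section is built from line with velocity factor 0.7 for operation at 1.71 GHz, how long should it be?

Z_qwt = √(Z_0·R_L) = √(50 × 228) = √11400
λ = 0.7·c/f = 0.123 m, so l = λ/4 = 0.0307 m

Z_qwt ≈ 107 Ω; length ≈ 3.07 cm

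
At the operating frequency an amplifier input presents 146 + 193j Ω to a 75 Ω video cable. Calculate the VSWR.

Γ = (Z_L − Z_0)/(Z_L + Z_0) = (71 + j193)/(221 + j193)
|Γ| = 206/293 = 0.701
VSWR = (1 + |Γ|)/(1 − |Γ|) = 1.7/0.299

VSWR ≈ 5.69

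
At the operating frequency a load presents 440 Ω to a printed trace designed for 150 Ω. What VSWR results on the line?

VSWR ≈ 2.93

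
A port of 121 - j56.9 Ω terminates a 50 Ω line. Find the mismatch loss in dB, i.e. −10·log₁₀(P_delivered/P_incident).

Γ = (71 − j56.9)/(171 − j56.9), |Γ| = 0.505
|Γ|² = 0.255, so P_del/P_inc = 1 − |Γ|² = 0.745
ML = −10·log₁₀(1 − |Γ|²)

mismatch loss ≈ 1.28 dB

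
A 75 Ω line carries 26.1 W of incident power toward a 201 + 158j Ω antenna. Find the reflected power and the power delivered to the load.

|Γ| = |(126 + j158)/(276 + j158)| = 0.635
|Γ|² = 0.404
P_refl = |Γ|²·P_inc = 10.5 W, P_del = (1 − |Γ|²)·P_inc = 15.6 W

P_reflected ≈ 10.5 W; P_delivered ≈ 15.6 W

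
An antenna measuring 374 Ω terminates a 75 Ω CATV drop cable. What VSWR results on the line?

Γ = (374 − 75)/(374 + 75) = 0.666
VSWR = (1 + 0.666)/(1 − 0.666)

VSWR ≈ 4.99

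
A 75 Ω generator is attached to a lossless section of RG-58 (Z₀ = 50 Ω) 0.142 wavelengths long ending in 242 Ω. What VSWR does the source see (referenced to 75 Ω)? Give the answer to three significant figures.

βl = 2π × 0.142 = 51.1°
tan(βl) = 1.24
Z_in = Z_0·(Z_L + jZ_0·tanβl)/(Z_0 + jZ_L·tanβl) = 16.6 − j37.6 Ω
Γ_s = (Z_in − Z_s)/(Z_in + Z_s) = (-58.4 − j37.6)/(91.6 − j37.6), |Γ_s| = 0.702
VSWR = (1 + |Γ_s|)/(1 − |Γ_s|)

VSWR ≈ 5.7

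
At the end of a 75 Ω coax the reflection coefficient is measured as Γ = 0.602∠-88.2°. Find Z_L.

Z_L ≈ 36.1 − j68.1 Ω

Z_L = Z_0·(1 + Γ)/(1 − Γ) = 75·(1.02 − j0.602)/(0.981 + j0.602)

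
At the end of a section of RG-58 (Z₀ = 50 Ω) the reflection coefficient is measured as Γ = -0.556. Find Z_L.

Z_L = Z_0·(1 + Γ)/(1 − Γ) = 50·(0.444)/(1.56)

Z_L ≈ 14.3 Ω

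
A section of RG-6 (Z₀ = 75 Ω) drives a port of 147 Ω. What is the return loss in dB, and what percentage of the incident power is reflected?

Γ = (147 − 75)/(147 + 75) = 0.324
RL = −20·log₁₀(0.324) = 9.78 dB
P_refl/P_inc = |Γ|² = 0.105

RL ≈ 9.78 dB; 10.5% of incident power reflected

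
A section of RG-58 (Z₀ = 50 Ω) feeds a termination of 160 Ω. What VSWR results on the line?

VSWR ≈ 3.2

For a purely resistive load, VSWR = R_L/Z_0 or Z_0/R_L (whichever > 1) = 160/50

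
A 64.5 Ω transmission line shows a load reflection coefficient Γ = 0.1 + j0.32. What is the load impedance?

Z_L ≈ 62.7 + j45.2 Ω

Z_L = Z_0·(1 + Γ)/(1 − Γ) = 64.5·(1.1 + j0.32)/(0.9 − j0.32)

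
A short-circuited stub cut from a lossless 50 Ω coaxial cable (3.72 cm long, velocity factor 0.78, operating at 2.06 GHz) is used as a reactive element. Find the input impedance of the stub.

Z_in ≈ −j94.5 Ω

λ = v/f = 0.78·c / 2.06 GHz = 0.114 m
βl = 2π·l/λ = 2π × 0.327 = 118°
tan(βl) = -1.89
For a short-circuited stub, Z_in = jZ_0·tan(βl)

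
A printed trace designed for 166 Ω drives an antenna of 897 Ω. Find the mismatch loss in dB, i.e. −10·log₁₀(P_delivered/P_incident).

mismatch loss ≈ 2.78 dB

Γ = (897 − 166)/(897 + 166) = 0.688
|Γ|² = 0.473, so P_del/P_inc = 1 − |Γ|² = 0.527
ML = −10·log₁₀(1 − |Γ|²)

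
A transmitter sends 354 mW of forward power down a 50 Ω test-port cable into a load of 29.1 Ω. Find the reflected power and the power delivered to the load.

P_reflected ≈ 24.7 mW; P_delivered ≈ 329 mW

Γ = (29.1 − 50)/(29.1 + 50) = -0.264
|Γ|² = 0.0698
P_refl = |Γ|²·P_inc = 24.7 mW, P_del = (1 − |Γ|²)·P_inc = 329 mW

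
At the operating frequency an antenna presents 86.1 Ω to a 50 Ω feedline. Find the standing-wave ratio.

VSWR ≈ 1.72

For a purely resistive load, VSWR = R_L/Z_0 or Z_0/R_L (whichever > 1) = 86.1/50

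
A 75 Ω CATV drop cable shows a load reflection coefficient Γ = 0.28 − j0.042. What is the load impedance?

Z_L = Z_0·(1 + Γ)/(1 − Γ) = 75·(1.28 − j0.042)/(0.72 + j0.042)

Z_L ≈ 133 − j12.1 Ω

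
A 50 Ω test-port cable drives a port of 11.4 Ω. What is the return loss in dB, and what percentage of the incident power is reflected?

RL ≈ 4.03 dB; 39.5% of incident power reflected

Γ = (11.4 − 50)/(11.4 + 50) = -0.629
RL = −20·log₁₀(0.629) = 4.03 dB
P_refl/P_inc = |Γ|² = 0.395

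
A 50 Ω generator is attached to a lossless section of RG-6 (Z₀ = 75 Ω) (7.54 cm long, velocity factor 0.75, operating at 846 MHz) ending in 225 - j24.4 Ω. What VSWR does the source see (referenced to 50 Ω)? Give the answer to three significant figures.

VSWR ≈ 2.21

λ = v/f = 0.75·c / 846 MHz = 0.266 m
βl = 2π·l/λ = 2π × 0.284 = 102°
tan(βl) = -4.68
Z_in = Z_0·(Z_L + jZ_0·tanβl)/(Z_0 + jZ_L·tanβl) = 26.1 + j17 Ω
Γ_s = (Z_in − Z_s)/(Z_in + Z_s) = (-23.9 + j17)/(76.1 + j17), |Γ_s| = 0.376
VSWR = (1 + |Γ_s|)/(1 − |Γ_s|)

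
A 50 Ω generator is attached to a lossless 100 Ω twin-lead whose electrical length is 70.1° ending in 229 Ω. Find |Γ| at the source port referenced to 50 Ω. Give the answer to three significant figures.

tan(βl) = 2.76
Z_in = Z_0·(Z_L + jZ_0·tanβl)/(Z_0 + jZ_L·tanβl) = 48.2 − j28.6 Ω
Γ_s = (Z_in − Z_s)/(Z_in + Z_s) = (-1.81 − j28.6)/(98.2 − j28.6), |Γ_s| = 0.28

|Γ| ≈ 0.28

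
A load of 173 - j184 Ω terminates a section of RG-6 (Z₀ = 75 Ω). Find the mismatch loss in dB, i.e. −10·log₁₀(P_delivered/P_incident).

mismatch loss ≈ 2.64 dB

Γ = (98 − j184)/(248 − j184), |Γ| = 0.675
|Γ|² = 0.456, so P_del/P_inc = 1 − |Γ|² = 0.544
ML = −10·log₁₀(1 − |Γ|²)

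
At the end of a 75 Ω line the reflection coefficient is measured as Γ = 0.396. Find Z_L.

Z_L ≈ 173 Ω

Z_L = Z_0·(1 + Γ)/(1 − Γ) = 75·(1.4)/(0.604)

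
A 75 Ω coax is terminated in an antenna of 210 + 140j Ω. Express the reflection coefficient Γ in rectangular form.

Γ = (Z_L − Z_0)/(Z_L + Z_0) = (135 + j140)/(285 + j140)

Γ ≈ 0.576 + j0.208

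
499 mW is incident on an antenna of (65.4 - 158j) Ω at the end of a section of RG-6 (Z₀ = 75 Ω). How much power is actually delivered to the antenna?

P_delivered ≈ 219 mW

|Γ| = |(-9.6 − j158)/(140.4 − j158)| = 0.749
|Γ|² = 0.561
P_refl = |Γ|²·P_inc = 280 mW, P_del = (1 − |Γ|²)·P_inc = 219 mW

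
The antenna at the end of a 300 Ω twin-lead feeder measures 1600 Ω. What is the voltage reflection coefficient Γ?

Γ = (Z_L − Z_0)/(Z_L + Z_0) = (1600 − 300)/(1600 + 300) = 1300/1900

Γ = 0.684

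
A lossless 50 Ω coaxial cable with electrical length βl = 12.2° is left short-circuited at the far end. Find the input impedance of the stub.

Z_in ≈ +j10.8 Ω

tan(βl) = 0.216
For a short-circuited stub, Z_in = jZ_0·tan(βl)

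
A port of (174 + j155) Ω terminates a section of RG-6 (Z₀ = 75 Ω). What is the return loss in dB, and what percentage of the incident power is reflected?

Γ = (99 + j155)/(249 + j155), |Γ| = 0.627
RL = −20·log₁₀(0.627) = 4.05 dB
P_refl/P_inc = |Γ|² = 0.393

RL ≈ 4.05 dB; 39.3% of incident power reflected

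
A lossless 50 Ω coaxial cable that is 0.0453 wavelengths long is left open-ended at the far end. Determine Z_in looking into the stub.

Z_in ≈ −j171 Ω

βl = 2π × 0.0453 = 16.3°
tan(βl) = 0.293
For an open-ended stub, Z_in = −jZ_0·cot(βl) = −jZ_0/tan(βl)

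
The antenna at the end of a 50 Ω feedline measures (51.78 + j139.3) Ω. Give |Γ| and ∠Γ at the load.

Γ ≈ 0.808 ∠ 35.4°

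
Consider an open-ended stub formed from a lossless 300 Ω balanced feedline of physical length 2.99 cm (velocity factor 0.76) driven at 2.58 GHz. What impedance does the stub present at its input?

Z_in ≈ +j186 Ω

λ = v/f = 0.76·c / 2.58 GHz = 0.0884 m
βl = 2π·l/λ = 2π × 0.338 = 122°
tan(βl) = -1.61
For an open-ended stub, Z_in = −jZ_0·cot(βl) = −jZ_0/tan(βl)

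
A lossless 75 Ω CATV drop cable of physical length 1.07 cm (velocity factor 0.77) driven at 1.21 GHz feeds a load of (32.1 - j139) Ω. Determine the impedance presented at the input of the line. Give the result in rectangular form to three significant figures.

λ = v/f = 0.77·c / 1.21 GHz = 0.191 m
βl = 2π·l/λ = 2π × 0.056 = 20.2°
tan(βl) = tan(20.2°) = 0.367
Z_in = Z_0·(Z_L + jZ_0·tanβl)/(Z_0 + jZ_L·tanβl)
     = 75·(32.1 − j111)/(126 + j11.8)

Z_in ≈ 12.8 − j67.5 Ω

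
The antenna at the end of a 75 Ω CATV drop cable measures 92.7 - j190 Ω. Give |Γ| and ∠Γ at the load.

Γ = (Z_L − Z_0)/(Z_L + Z_0) = (17.7 − j190)/(167.7 − j190)
|Γ| = 191/253 = 0.753

Γ ≈ 0.753 ∠ -36.1°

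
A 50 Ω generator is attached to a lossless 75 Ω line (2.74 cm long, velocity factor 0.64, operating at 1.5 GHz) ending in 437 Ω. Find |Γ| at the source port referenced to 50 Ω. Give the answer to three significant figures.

|Γ| ≈ 0.611

λ = v/f = 0.64·c / 1.5 GHz = 0.128 m
βl = 2π·l/λ = 2π × 0.214 = 77.1°
tan(βl) = 4.35
Z_in = Z_0·(Z_L + jZ_0·tanβl)/(Z_0 + jZ_L·tanβl) = 13.5 − j16.7 Ω
Γ_s = (Z_in − Z_s)/(Z_in + Z_s) = (-36.5 − j16.7)/(63.5 − j16.7), |Γ_s| = 0.611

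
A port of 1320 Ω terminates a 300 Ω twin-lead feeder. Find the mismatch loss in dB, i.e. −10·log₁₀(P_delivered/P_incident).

Γ = (1320 − 300)/(1320 + 300) = 0.63
|Γ|² = 0.396, so P_del/P_inc = 1 − |Γ|² = 0.604
ML = −10·log₁₀(1 − |Γ|²)

mismatch loss ≈ 2.19 dB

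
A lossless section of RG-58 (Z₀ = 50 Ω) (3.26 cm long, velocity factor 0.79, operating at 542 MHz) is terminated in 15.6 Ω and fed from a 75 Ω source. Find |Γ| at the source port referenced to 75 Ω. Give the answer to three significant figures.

λ = v/f = 0.79·c / 542 MHz = 0.437 m
βl = 2π·l/λ = 2π × 0.0746 = 26.8°
tan(βl) = 0.506
Z_in = Z_0·(Z_L + jZ_0·tanβl)/(Z_0 + jZ_L·tanβl) = 19.1 + j22.3 Ω
Γ_s = (Z_in − Z_s)/(Z_in + Z_s) = (-55.9 + j22.3)/(94.1 + j22.3), |Γ_s| = 0.622

|Γ| ≈ 0.622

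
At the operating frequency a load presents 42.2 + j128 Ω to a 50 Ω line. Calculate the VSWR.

VSWR ≈ 9.69

Γ = (Z_L − Z_0)/(Z_L + Z_0) = (-7.8 + j128)/(92.2 + j128)
|Γ| = 128/158 = 0.813
VSWR = (1 + |Γ|)/(1 − |Γ|) = 1.81/0.187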